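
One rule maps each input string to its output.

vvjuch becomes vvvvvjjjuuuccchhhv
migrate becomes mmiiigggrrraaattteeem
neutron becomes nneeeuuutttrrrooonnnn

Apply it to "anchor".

Rule — repeat every character 3 times, then move the first character to the end.
Doing the same to "anchor": "aannnccchhhooorrra".

aannnccchhhooorrra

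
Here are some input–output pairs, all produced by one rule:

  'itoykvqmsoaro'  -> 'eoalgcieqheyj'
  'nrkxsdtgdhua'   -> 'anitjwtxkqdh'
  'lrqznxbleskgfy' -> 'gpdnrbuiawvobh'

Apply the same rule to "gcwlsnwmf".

mbidmcvws

The pattern: move the first 2 characters to the end (rotate left by 2), then shift every letter 10 places backward in the alphabet (wrapping around).
Working it through for "gcwlsnwmf": intermediate "wlsnwmfgc", final "mbidmcvws".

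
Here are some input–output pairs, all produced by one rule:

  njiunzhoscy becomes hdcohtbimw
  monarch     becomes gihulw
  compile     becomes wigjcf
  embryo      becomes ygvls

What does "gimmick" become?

What's happening: shift every letter 6 places backward in the alphabet (wrapping around), then delete the last character.
On "gimmick": the first step gives "acggcwe", and the second then gives "acggcw".

acggcw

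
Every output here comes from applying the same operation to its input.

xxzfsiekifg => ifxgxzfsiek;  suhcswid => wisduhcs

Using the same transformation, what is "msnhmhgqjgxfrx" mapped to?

frmxsnhmhgqjgx

What's happening: swap the first and last characters, then move the last 3 characters to the front (rotate right by 3).
On "msnhmhgqjgxfrx": the first step gives "xsnhmhgqjgxfrm", and the second then gives "frmxsnhmhgqjgx".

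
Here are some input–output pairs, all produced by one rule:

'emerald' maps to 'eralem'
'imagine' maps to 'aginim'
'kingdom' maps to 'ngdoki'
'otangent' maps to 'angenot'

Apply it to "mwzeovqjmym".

What's happening: delete the last character, then move the first 2 characters to the end (rotate left by 2).
Working it through for "mwzeovqjmym": intermediate "mwzeovqjmy", final "zeovqjmymw".

zeovqjmymw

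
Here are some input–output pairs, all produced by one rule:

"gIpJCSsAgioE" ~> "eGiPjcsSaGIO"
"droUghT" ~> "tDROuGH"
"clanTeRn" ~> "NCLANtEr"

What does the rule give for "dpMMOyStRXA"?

aDPmmoYsTrx

The rule is to flip the case of every letter, then move the last character to the front.
Doing the same to "dpMMOyStRXA": "aDPmmoYsTrx".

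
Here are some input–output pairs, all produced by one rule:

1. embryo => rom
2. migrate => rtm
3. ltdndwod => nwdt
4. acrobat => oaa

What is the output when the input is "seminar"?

The transformation: move the first 2 characters to the end (rotate left by 2), then keep every other character starting from the second (positions 2nd, 4th, 6th, ...).
"seminar" → "ias".

ias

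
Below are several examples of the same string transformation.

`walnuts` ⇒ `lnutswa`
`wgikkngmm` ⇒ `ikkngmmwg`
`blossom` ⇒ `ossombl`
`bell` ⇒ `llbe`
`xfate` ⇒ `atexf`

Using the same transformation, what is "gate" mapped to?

The pattern: move the first 2 characters to the end (rotate left by 2).
So "gate" becomes "tega".

tega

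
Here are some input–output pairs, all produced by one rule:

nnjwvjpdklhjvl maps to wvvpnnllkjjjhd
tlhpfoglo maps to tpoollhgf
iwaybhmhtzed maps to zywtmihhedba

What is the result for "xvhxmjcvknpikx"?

Rule — sort the characters into reverse alphabetical order.
On "xvhxmjcvknpikx" that produces "xxxvvpnmkkjihc".

xxxvvpnmkkjihc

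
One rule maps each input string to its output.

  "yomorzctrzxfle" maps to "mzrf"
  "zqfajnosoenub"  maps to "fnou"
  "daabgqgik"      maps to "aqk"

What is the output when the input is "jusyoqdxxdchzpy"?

Looking at the pairs, the operation is to keep one character in every 3, starting at position 3 (positions 3rd, 6th, 9th, ...).
On "jusyoqdxxdchzpy" that produces "sqxhy".

sqxhy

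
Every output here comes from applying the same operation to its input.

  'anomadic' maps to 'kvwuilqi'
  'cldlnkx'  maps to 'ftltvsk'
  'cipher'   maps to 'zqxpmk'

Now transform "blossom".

utwaawj

Looking at the pairs, the operation is to swap the first and last characters, then shift every letter 8 places forward in the alphabet (wrapping around).
Starting from "blossom": after the first operation, "mlossob"; after the second, "utwaawj".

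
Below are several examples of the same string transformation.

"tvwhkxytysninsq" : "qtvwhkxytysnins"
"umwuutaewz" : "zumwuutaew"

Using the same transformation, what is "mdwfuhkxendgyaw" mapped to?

What's happening: move the last character to the front.
Doing the same to "mdwfuhkxendgyaw": "wmdwfuhkxendgya".

wmdwfuhkxendgya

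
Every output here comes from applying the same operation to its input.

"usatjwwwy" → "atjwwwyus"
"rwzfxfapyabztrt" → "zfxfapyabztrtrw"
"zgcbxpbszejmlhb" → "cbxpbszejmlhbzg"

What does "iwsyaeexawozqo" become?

Rule — move the first 2 characters to the end (rotate left by 2).
Applying that to "iwsyaeexawozqo" gives "syaeexawozqoiw".

syaeexawozqoiw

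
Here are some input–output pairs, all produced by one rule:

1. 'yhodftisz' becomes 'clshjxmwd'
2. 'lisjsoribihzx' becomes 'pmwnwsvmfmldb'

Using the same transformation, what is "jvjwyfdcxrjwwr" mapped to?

Rule — shift every letter 4 places forward in the alphabet (wrapping around).
Doing the same to "jvjwyfdcxrjwwr": "nznacjhgbvnaav".

nznacjhgbvnaav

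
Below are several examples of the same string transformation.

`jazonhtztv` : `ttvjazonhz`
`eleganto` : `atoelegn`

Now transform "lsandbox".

The rule is to move the last 3 characters to the front (rotate right by 3), then swap the first and last characters.
Doing the same to "lsandbox": "doxlsanb".

doxlsanb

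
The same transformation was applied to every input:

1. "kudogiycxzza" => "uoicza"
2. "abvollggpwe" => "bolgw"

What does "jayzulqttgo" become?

What's happening: keep every other character starting from the second (positions 2nd, 4th, 6th, ...).
Applying that to "jayzulqttgo" gives "azltg".

azltg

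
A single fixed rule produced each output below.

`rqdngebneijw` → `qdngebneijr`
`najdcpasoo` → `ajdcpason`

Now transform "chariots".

Looking at the pairs, the operation is to delete the last character, then move the first character to the end.
For "chariots", step one produces "chariot"; step two turns that into "hariotc".

hariotc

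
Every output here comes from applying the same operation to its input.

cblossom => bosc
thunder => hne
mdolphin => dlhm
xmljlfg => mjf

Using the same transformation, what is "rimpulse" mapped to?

iplr

Looking at the pairs, the operation is to swap the first and last characters, then keep every other character starting from the second (positions 2nd, 4th, 6th, ...).
Working it through for "rimpulse": intermediate "eimpulsr", final "iplr".
(Check on "cblossom": → "mblossoc" → "bosc" ✓)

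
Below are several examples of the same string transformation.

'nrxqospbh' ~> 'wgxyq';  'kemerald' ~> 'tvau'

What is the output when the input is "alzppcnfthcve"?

jiywcln

What's happening: shift every letter 9 places forward in the alphabet (wrapping around), then keep every other character starting from the first (positions 1st, 3rd, 5th, ...).
"alzppcnfthcve" → "juiyylwocqlen" → "jiywcln".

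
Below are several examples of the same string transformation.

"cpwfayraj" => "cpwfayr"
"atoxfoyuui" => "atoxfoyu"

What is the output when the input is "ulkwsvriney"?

Each output is the input with this applied: delete the last 2 characters.
"ulkwsvriney" → "ulkwsvrin".

ulkwsvrin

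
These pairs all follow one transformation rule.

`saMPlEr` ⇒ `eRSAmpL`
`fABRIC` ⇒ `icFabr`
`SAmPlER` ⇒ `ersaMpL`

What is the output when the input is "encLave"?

The pattern: flip the case of every letter, then move the last 2 characters to the front (rotate right by 2).
Applying both steps to "encLave": "ENClAVE", then "VEENClA".
(Check on "saMPlEr": → "SAmpLeR" → "eRSAmpL" ✓)

VEENClA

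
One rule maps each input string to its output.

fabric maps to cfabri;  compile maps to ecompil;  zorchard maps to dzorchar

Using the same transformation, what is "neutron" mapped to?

nneutro

The rule is to move the last character to the front.
So "neutron" becomes "nneutro".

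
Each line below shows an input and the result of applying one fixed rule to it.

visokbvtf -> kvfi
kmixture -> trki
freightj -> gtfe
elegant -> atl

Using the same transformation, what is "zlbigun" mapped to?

gnl

In each case the input is transformed by: move the first 3 characters to the end (rotate left by 3), then keep every other character starting from the second (positions 2nd, 4th, 6th, ...).
Starting from "zlbigun": after the first operation, "igunzlb"; after the second, "gnl".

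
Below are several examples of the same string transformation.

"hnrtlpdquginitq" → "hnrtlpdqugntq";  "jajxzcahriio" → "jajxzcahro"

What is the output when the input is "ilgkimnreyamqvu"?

The pattern: remove every "i".
Doing the same to "ilgkimnreyamqvu": "lgkmnreyamqvu".

lgkmnreyamqvu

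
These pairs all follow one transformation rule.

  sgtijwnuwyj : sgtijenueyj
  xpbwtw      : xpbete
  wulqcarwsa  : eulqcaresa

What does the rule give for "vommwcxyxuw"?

vommecxyxue

What's happening: replace every "w" with "e".
Doing the same to "vommwcxyxuw": "vommecxyxue".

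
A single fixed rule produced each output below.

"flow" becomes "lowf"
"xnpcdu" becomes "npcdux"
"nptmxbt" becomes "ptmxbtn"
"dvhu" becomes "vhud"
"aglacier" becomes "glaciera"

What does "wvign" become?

The transformation: move the first character to the end.
On "wvign" that produces "vignw".

vignw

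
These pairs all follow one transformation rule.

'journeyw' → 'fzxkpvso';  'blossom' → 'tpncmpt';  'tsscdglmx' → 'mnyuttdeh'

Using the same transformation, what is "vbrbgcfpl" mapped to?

Each output is the input with this applied: shift every letter 1 place forward in the alphabet (wrapping around), then move the last 3 characters to the front (rotate right by 3).
Applying both steps to "vbrbgcfpl": "wcschdgqm", then "gqmwcschd".

gqmwcschd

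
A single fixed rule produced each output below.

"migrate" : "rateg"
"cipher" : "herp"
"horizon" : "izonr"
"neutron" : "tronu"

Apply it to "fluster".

Looking at the pairs, the operation is to delete the first 2 characters, then move the first character to the end.
Starting from "fluster": after the first operation, "uster"; after the second, "steru".

steru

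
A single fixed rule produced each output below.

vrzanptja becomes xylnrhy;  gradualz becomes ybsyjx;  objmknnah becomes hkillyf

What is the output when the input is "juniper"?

lgncp

The transformation: delete the first 2 characters, then shift every letter 2 places backward in the alphabet (wrapping around).
"juniper" → "niper" → "lgncp".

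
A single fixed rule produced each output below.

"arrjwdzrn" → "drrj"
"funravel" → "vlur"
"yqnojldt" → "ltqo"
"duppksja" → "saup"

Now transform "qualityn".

In each case the input is transformed by: keep every other character starting from the second (positions 2nd, 4th, 6th, ...), then swap the front and back halves of the string.
Applying both steps to "qualityn": "ultn", then "tnul".
(Check on "arrjwdzrn": → "rjdr" → "drrj" ✓)

tnul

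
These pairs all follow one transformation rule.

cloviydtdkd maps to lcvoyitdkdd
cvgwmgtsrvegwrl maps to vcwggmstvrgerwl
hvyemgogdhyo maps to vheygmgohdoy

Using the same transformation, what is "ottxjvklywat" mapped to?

toxtvjlkwyta

The transformation: swap each adjacent pair of characters (1↔2, 3↔4, ...).
"ottxjvklywat" → "toxtvjlkwyta".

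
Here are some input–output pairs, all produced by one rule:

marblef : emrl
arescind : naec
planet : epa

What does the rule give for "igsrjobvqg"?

What's happening: move the last 2 characters to the front (rotate right by 2), then keep every other character starting from the first (positions 1st, 3rd, 5th, ...).
For "igsrjobvqg", step one produces "qgigsrjobv"; step two turns that into "qisjb".

qisjb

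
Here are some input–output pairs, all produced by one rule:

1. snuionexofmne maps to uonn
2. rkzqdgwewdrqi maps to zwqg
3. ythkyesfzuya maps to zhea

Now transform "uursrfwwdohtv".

Each output is the input with this applied: keep one character in every 3, starting at position 3 (positions 3rd, 6th, 9th, ...), then sort the characters into reverse alphabetical order.
On "uursrfwwdohtv" that produces "trfd".
(Check on "rkzqdgwewdrqi": → "zgwq" → "zwqg" ✓)

trfd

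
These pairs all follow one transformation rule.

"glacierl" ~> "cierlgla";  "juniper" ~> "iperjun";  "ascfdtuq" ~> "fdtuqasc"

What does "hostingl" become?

What's happening: move the first 3 characters to the end (rotate left by 3).
On "hostingl" that produces "tinglhos".

tinglhos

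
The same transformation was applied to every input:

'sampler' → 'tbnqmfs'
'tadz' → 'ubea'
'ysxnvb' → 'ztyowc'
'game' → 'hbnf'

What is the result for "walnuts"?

xbmovut

Rule — shift every letter 1 place forward in the alphabet (wrapping around).
Applying that to "walnuts" gives "xbmovut".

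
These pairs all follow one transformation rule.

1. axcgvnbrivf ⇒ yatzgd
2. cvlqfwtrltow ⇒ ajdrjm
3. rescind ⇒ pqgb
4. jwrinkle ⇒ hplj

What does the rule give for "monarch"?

klpf

What's happening: shift every letter 2 places backward in the alphabet (wrapping around), then keep every other character starting from the first (positions 1st, 3rd, 5th, ...).
Starting from "monarch": after the first operation, "kmlypaf"; after the second, "klpf".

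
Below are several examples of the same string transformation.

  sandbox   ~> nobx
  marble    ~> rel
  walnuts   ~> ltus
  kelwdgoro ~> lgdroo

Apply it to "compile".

The pattern: swap each adjacent pair of characters (1↔2, 3↔4, ...), then delete the first 3 characters.
For "compile", step one produces "ocpmlie"; step two turns that into "mlie".

mlie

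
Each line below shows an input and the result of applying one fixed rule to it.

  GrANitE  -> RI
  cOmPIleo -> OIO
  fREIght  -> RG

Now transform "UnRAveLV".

NVV

Rule — keep one character in every 3, starting at position 2 (positions 2nd, 5th, 8th, ...), then convert every letter to uppercase.
On "UnRAveLV" that produces "NVV".
(Check on "GrANitE": → "ri" → "RI" ✓)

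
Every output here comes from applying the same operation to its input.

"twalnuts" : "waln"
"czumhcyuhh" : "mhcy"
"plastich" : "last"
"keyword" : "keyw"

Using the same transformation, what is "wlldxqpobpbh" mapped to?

qpob

Looking at the pairs, the operation is to move the last 3 characters to the front (rotate right by 3), then keep only the last 4 characters.
Applying that to "wlldxqpobpbh" gives "qpob".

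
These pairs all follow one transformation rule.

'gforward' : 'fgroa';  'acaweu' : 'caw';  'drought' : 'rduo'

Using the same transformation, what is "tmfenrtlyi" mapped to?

The pattern: swap each adjacent pair of characters (1↔2, 3↔4, ...), then delete the last 3 characters.
For "tmfenrtlyi", step one produces "mtefrnltiy"; step two turns that into "mtefrnl".

mtefrnl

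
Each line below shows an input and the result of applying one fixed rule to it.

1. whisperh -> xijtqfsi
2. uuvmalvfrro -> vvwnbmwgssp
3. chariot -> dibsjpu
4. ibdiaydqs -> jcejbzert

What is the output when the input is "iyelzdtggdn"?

jzfmaeuhheo

What's happening: shift every letter 1 place forward in the alphabet (wrapping around).
For "iyelzdtggdn" the result is "jzfmaeuhheo".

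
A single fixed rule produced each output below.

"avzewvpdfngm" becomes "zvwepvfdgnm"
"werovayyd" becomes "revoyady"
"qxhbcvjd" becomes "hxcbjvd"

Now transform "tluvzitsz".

In each case the input is transformed by: delete the first character, then swap each adjacent pair of characters (1↔2, 3↔4, ...).
On "tluvzitsz": the first step gives "luvzitsz", and the second then gives "ulzvtizs".

ulzvtizs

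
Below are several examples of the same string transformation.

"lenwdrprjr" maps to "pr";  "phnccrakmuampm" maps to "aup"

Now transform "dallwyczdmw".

cm

The rule is to keep one character in every 3, starting at position 1 (positions 1st, 4th, 7th, ...), then delete the first 2 characters.
On "dallwyczdmw": the first step gives "dlcm", and the second then gives "cm".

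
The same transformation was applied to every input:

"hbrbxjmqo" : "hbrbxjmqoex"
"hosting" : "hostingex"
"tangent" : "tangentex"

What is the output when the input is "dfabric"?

The rule is to append "ex".
So "dfabric" becomes "dfabricex".

dfabricex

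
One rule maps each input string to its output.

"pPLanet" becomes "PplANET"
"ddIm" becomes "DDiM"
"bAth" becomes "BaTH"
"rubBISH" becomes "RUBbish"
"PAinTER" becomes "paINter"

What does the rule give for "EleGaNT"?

eLEgAnt

Looking at the pairs, the operation is to flip the case of every letter.
So "EleGaNT" becomes "eLEgAnt".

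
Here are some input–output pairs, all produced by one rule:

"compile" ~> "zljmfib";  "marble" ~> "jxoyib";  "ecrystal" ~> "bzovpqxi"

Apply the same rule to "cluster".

The rule is to shift every letter 3 places backward in the alphabet (wrapping around).
So "cluster" becomes "zirpqbo".

zirpqbo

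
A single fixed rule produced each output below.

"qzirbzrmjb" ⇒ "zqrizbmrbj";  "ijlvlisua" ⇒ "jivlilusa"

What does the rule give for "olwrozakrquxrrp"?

lorwzokaqrxurrp

The pattern: swap each adjacent pair of characters (1↔2, 3↔4, ...).
"olwrozakrquxrrp" → "lorwzokaqrxurrp".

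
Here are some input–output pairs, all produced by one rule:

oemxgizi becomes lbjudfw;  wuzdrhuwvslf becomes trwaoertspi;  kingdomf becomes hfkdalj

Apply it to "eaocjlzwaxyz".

bxlzgiwtxuv

The rule is to shift every letter 3 places backward in the alphabet (wrapping around), then delete the last character.
"eaocjlzwaxyz" → "bxlzgiwtxuvw" → "bxlzgiwtxuv".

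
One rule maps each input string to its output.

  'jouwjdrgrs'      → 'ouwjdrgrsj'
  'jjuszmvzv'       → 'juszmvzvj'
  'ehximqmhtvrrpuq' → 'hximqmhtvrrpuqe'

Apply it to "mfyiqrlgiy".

The rule is to move the first character to the end.
For "mfyiqrlgiy" the result is "fyiqrlgiym".

fyiqrlgiym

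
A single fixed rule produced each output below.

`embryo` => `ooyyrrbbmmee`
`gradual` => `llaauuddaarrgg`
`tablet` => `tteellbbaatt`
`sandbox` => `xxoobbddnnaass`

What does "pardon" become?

nnooddrraapp

In each case the input is transformed by: reverse the string, then double every character.
Applying both steps to "pardon": "nodrap", then "nnooddrraapp".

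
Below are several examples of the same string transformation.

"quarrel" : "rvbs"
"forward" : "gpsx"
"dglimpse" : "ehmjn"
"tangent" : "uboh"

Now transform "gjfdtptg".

The transformation: shift every letter 1 place forward in the alphabet (wrapping around), then delete the last 3 characters.
Working it through for "gjfdtptg": intermediate "hkgeuquh", final "hkgeu".

hkgeu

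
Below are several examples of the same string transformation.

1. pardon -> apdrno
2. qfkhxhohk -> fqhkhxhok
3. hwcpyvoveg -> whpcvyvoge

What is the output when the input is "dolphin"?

odplihn

What's happening: swap each adjacent pair of characters (1↔2, 3↔4, ...).
On "dolphin" that produces "odplihn".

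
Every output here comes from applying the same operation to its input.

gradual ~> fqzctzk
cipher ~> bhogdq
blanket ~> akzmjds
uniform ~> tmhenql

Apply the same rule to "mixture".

Each output is the input with this applied: shift every letter 1 place backward in the alphabet (wrapping around).
Applying that to "mixture" gives "lhwstqd".

lhwstqd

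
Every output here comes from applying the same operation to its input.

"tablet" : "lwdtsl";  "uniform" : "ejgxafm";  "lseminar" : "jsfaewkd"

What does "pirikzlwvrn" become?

fjnodrcajah

Each output is the input with this applied: shift every letter 8 places backward in the alphabet (wrapping around), then reverse the string.
Applying both steps to "pirikzlwvrn": "hajacrdonjf", then "fjnodrcajah".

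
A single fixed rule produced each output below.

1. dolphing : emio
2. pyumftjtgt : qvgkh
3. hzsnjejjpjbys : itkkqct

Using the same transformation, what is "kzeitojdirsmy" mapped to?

lfukjtz

The pattern: keep every other character starting from the first (positions 1st, 3rd, 5th, ...), then shift every letter 1 place forward in the alphabet (wrapping around).
Working it through for "kzeitojdirsmy": intermediate "ketjisy", final "lfukjtz".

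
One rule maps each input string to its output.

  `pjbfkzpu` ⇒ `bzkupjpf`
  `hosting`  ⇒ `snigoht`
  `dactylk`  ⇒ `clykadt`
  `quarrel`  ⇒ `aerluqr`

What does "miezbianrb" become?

The rule is to swap each adjacent pair of characters (1↔2, 3↔4, ...), then move the first 3 characters to the end (rotate left by 3).
On "miezbianrb": the first step gives "imzeibnabr", and the second then gives "eibnabrimz".

eibnabrimz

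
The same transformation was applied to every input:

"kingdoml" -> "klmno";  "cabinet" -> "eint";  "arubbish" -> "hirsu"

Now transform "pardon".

opr

The rule is to sort the characters into alphabetical order, then delete the first 3 characters.
For "pardon", step one produces "adnopr"; step two turns that into "opr".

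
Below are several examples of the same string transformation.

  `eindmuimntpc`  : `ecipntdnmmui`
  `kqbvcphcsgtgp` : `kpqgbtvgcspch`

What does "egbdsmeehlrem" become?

Rule — take characters alternately from the front and the back (1st, last, 2nd, 2nd-last, ...).
So "egbdsmeehlrem" becomes "emgebrdlshmee".

emgebrdlshmee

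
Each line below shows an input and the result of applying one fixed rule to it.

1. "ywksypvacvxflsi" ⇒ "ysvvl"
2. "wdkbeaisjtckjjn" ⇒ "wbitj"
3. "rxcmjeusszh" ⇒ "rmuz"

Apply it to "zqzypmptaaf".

zypa

The rule is to keep one character in every 3, starting at position 1 (positions 1st, 4th, 7th, ...).
Applying that to "zqzypmptaaf" gives "zypa".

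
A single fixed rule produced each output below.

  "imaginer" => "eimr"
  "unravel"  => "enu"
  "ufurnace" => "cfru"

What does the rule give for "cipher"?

The rule is to sort the characters into alphabetical order, then keep every other character starting from the second (positions 2nd, 4th, 6th, ...).
Working it through for "cipher": intermediate "cehipr", final "eir".
(Check on "imaginer": → "aegiimnr" → "eimr" ✓)

eir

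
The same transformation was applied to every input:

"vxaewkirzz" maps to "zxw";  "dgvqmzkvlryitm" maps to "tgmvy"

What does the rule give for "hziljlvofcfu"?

Looking at the pairs, the operation is to move the last 3 characters to the front (rotate right by 3), then keep one character in every 3, starting at position 2 (positions 2nd, 5th, 8th, ...).
On "hziljlvofcfu": the first step gives "cfuhziljlvof", and the second then gives "fzjo".

fzjo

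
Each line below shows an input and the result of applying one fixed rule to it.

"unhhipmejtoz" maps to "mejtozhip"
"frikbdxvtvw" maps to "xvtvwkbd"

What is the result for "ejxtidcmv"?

cmvtid

Each output is the input with this applied: delete the first 3 characters, then move the first 3 characters to the end (rotate left by 3).
For "ejxtidcmv", step one produces "tidcmv"; step two turns that into "cmvtid".
(Check on "frikbdxvtvw": → "kbdxvtvw" → "xvtvwkbd" ✓)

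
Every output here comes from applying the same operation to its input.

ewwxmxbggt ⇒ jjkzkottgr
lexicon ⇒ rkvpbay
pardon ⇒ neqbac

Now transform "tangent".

Looking at the pairs, the operation is to move the first character to the end, then shift every letter 13 places forward in the alphabet (wrapping around) — i.e. ROT13.
For "tangent", step one produces "angentt"; step two turns that into "natragg".

natragg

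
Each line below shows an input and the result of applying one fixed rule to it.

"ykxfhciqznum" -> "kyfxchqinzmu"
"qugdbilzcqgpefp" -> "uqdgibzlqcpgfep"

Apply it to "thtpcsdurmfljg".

Each output is the input with this applied: swap each adjacent pair of characters (1↔2, 3↔4, ...).
Doing the same to "thtpcsdurmfljg": "htptscudmrlfgj".

htptscudmrlfgj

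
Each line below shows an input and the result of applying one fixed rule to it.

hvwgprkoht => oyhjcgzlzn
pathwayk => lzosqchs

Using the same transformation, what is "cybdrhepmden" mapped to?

In each case the input is transformed by: shift every letter 8 places backward in the alphabet (wrapping around), then move the first 2 characters to the end (rotate left by 2).
For "cybdrhepmden", step one produces "uqtvjzwhevwf"; step two turns that into "tvjzwhevwfuq".

tvjzwhevwfuq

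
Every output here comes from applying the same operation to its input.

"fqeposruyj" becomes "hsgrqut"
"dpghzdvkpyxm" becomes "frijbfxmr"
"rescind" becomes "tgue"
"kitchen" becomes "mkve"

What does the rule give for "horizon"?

jqtk

Looking at the pairs, the operation is to delete the last 3 characters, then shift every letter 2 places forward in the alphabet (wrapping around).
For "horizon", step one produces "hori"; step two turns that into "jqtk".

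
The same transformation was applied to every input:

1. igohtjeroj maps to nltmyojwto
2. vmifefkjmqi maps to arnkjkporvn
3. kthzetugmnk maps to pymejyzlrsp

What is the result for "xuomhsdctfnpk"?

cztrmxihyksup

In each case the input is transformed by: shift every letter 5 places forward in the alphabet (wrapping around).
So "xuomhsdctfnpk" becomes "cztrmxihyksup".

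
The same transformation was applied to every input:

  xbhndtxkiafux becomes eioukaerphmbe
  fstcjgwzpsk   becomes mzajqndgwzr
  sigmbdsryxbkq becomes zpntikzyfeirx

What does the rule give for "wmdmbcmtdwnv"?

dtktijtakduc

What's happening: shift every letter 7 places forward in the alphabet (wrapping around).
For "wmdmbcmtdwnv" the result is "dtktijtakduc".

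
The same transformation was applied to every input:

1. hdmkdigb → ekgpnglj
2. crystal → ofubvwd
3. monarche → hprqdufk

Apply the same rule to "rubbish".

kuxeelv

The pattern: shift every letter 3 places forward in the alphabet (wrapping around), then move the last character to the front.
Applying that to "rubbish" gives "kuxeelv".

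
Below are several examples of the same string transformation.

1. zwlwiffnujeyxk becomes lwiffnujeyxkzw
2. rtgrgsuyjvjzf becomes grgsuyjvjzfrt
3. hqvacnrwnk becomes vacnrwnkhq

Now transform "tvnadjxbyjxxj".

The rule is to move the first 2 characters to the end (rotate left by 2).
So "tvnadjxbyjxxj" becomes "nadjxbyjxxjtv".

nadjxbyjxxjtv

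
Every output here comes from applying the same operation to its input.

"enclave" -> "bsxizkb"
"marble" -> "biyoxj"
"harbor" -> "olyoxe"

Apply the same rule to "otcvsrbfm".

Each output is the input with this applied: reverse the string, then shift every letter 3 places backward in the alphabet (wrapping around).
Applying that to "otcvsrbfm" gives "jcyopszql".

jcyopszql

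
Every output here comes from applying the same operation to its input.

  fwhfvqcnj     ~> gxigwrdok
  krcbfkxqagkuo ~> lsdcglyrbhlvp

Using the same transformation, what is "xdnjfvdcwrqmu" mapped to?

The transformation: shift every letter 1 place forward in the alphabet (wrapping around).
For "xdnjfvdcwrqmu" the result is "yeokgwedxsrnv".

yeokgwedxsrnv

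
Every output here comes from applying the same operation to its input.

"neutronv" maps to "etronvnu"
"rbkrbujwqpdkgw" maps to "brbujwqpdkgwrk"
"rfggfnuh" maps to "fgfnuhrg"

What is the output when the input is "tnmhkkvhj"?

The transformation: move the first 2 characters to the end (rotate left by 2), then swap the first and last characters.
For "tnmhkkvhj" the result is "nhkkvhjtm".

nhkkvhjtm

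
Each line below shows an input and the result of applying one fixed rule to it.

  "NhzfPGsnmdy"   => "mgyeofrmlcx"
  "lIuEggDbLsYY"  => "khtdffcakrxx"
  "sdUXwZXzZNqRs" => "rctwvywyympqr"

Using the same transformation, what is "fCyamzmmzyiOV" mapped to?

ebxzlyllyxhnu

Each output is the input with this applied: shift every letter 1 place backward in the alphabet (wrapping around), then convert every letter to lowercase.
Doing the same to "fCyamzmmzyiOV": "ebxzlyllyxhnu".
(Check on "lIuEggDbLsYY": → "kHtDffCaKrXX" → "khtdffcakrxx" ✓)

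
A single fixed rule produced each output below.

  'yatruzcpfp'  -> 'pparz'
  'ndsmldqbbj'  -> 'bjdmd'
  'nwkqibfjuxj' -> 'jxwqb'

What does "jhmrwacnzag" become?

Each output is the input with this applied: keep every other character starting from the second (positions 2nd, 4th, 6th, ...), then move the first 3 characters to the end (rotate left by 3).
On "jhmrwacnzag": the first step gives "hrana", and the second then gives "nahra".
(Check on "yatruzcpfp": → "arzpp" → "pparz" ✓)

nahra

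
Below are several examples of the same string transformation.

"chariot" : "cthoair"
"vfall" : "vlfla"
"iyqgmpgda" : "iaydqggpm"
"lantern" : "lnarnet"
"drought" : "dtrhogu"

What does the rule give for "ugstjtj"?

The pattern: take characters alternately from the front and the back (1st, last, 2nd, 2nd-last, ...).
So "ugstjtj" becomes "ujgtsjt".

ujgtsjt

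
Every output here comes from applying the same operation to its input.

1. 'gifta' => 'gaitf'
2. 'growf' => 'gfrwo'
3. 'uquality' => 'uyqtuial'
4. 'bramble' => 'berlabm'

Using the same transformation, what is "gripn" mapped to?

gnrpi

Each output is the input with this applied: take characters alternately from the front and the back (1st, last, 2nd, 2nd-last, ...).
Applying that to "gripn" gives "gnrpi".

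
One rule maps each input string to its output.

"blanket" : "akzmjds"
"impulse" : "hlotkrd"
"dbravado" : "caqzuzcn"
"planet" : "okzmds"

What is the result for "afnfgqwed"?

zemefpvdc

The transformation: shift every letter 1 place backward in the alphabet (wrapping around).
On "afnfgqwed" that produces "zemefpvdc".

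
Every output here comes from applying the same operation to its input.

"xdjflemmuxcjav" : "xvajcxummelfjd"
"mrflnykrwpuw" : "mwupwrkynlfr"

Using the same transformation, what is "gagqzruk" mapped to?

gkurzqga

The transformation: move the first character to the end, then reverse the string.
Applying that to "gagqzruk" gives "gkurzqga".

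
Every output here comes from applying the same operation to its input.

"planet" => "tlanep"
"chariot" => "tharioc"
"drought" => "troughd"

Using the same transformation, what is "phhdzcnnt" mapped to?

thhdzcnnp

The transformation: swap the first and last characters.
Doing the same to "phhdzcnnt": "thhdzcnnp".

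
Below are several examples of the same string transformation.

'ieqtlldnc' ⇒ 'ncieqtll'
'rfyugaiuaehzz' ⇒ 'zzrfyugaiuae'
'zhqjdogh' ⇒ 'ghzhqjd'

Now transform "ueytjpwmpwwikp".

Each output is the input with this applied: move the last 3 characters to the front (rotate right by 3), then delete the first character.
Starting from "ueytjpwmpwwikp": after the first operation, "ikpueytjpwmpww"; after the second, "kpueytjpwmpww".

kpueytjpwmpww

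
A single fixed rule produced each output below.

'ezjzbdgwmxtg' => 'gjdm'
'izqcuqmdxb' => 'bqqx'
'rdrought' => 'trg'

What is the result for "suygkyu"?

uyy

Looking at the pairs, the operation is to move the last character to the front, then keep one character in every 3, starting at position 1 (positions 1st, 4th, 7th, ...).
For "suygkyu" the result is "uyy".
(Check on "rdrought": → "trdrough" → "trg" ✓)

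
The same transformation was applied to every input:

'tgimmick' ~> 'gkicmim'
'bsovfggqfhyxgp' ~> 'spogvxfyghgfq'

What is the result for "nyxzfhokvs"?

ysxvzkfoh

Each output is the input with this applied: delete the first character, then take characters alternately from the front and the back (1st, last, 2nd, 2nd-last, ...).
For "nyxzfhokvs", step one produces "yxzfhokvs"; step two turns that into "ysxvzkfoh".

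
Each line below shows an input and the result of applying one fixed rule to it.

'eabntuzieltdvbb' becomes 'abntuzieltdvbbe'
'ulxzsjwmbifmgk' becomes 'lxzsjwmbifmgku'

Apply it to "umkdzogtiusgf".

mkdzogtiusgfu

What's happening: move the first character to the end.
On "umkdzogtiusgf" that produces "mkdzogtiusgfu".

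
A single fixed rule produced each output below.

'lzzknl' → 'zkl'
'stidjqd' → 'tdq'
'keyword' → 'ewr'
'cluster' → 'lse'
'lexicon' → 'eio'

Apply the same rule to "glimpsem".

lmsm

Each output is the input with this applied: keep every other character starting from the second (positions 2nd, 4th, 6th, ...).
On "glimpsem" that produces "lmsm".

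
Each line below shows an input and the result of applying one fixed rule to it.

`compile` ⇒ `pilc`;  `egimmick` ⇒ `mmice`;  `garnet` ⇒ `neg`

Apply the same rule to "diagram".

Each output is the input with this applied: swap the first and last characters, then delete the first 3 characters.
On "diagram": the first step gives "miagrad", and the second then gives "grad".
(Check on "egimmick": → "kgimmice" → "mmice" ✓)

grad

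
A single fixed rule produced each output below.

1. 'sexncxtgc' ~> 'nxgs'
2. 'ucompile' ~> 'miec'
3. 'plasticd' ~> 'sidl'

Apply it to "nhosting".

The transformation: move the first 2 characters to the end (rotate left by 2), then keep every other character starting from the second (positions 2nd, 4th, 6th, ...).
For "nhosting", step one produces "ostingnh"; step two turns that into "sigh".

sigh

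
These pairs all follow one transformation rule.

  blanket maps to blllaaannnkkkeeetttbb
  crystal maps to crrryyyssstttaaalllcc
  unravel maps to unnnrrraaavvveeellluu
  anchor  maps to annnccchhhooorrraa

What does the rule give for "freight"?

frrreeeiiiggghhhtttff

The pattern: repeat every character 3 times, then move the first 2 characters to the end (rotate left by 2).
For "freight", step one produces "fffrrreeeiiiggghhhttt"; step two turns that into "frrreeeiiiggghhhtttff".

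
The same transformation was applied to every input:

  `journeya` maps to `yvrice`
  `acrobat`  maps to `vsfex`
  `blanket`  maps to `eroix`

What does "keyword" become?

Each output is the input with this applied: delete the first 2 characters, then shift every letter 4 places forward in the alphabet (wrapping around).
"keyword" → "yword" → "casvh".
(Check on "blanket": → "anket" → "eroix" ✓)

casvh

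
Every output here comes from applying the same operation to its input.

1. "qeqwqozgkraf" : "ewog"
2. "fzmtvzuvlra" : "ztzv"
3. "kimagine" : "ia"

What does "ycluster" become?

cu

Each output is the input with this applied: delete the last 3 characters, then keep every other character starting from the second (positions 2nd, 4th, 6th, ...).
For "ycluster", step one produces "yclus"; step two turns that into "cu".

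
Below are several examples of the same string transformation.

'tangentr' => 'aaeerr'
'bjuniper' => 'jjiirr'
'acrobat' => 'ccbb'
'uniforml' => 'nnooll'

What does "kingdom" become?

Looking at the pairs, the operation is to keep one character in every 3, starting at position 2 (positions 2nd, 5th, 8th, ...), then double every character.
Working it through for "kingdom": intermediate "id", final "iidd".

iidd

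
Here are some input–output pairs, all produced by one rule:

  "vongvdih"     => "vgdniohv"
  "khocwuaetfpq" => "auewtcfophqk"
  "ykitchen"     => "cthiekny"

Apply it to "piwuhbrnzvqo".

rbnhzuvwqiop

The rule is to swap the front and back halves of the string, then take characters alternately from the front and the back (1st, last, 2nd, 2nd-last, ...).
For "piwuhbrnzvqo", step one produces "rnzvqopiwuhb"; step two turns that into "rbnhzuvwqiop".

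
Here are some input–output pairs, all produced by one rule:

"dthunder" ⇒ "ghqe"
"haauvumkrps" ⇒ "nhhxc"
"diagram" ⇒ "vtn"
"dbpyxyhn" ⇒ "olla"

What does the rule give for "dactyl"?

What's happening: keep every other character starting from the second (positions 2nd, 4th, 6th, ...), then shift every letter 13 places forward in the alphabet (wrapping around) — i.e. ROT13.
For "dactyl" the result is "ngy".

ngy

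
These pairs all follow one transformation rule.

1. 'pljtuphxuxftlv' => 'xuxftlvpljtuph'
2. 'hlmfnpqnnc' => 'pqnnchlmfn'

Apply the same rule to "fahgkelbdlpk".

lbdlpkfahgke

Looking at the pairs, the operation is to swap the front and back halves of the string.
Applying that to "fahgkelbdlpk" gives "lbdlpkfahgke".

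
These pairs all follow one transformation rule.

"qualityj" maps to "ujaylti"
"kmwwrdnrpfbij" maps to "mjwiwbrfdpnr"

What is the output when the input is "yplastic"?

pcliats

The transformation: delete the first character, then take characters alternately from the front and the back (1st, last, 2nd, 2nd-last, ...).
Applying both steps to "yplastic": "plastic", then "pcliats".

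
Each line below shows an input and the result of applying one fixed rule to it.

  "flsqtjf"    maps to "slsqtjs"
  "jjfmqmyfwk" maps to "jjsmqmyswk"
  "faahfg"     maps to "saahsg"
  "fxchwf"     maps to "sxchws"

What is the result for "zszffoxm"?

In each case the input is transformed by: replace every "f" with "s".
On "zszffoxm" that produces "zszssoxm".

zszssoxm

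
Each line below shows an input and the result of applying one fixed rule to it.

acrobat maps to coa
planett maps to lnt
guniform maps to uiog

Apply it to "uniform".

nfr

What's happening: swap the first and last characters, then keep every other character starting from the second (positions 2nd, 4th, 6th, ...).
Working it through for "uniform": intermediate "mniforu", final "nfr".
(Check on "planett": → "tlanetp" → "lnt" ✓)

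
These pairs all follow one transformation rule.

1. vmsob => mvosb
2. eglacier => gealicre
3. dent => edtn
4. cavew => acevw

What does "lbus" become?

blsu

In each case the input is transformed by: swap each adjacent pair of characters (1↔2, 3↔4, ...).
Applying that to "lbus" gives "blsu".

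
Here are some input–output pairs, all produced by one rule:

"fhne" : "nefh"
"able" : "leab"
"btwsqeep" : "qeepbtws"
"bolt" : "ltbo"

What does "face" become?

cefa

The transformation: swap the front and back halves of the string.
Applying that to "face" gives "cefa".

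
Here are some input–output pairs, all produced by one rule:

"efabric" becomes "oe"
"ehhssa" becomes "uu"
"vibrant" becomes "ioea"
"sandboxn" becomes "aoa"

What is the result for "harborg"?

Rule — shift every letter 13 places forward in the alphabet (wrapping around) — i.e. ROT13, then keep only the vowels.
Applying both steps to "harborg": "uneobet", then "ueoe".
(Check on "efabric": → "rsnoevp" → "oe" ✓)

ueoe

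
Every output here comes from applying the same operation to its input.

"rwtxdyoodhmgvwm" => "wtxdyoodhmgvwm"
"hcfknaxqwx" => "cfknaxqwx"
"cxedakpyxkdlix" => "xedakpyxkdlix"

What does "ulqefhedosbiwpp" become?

The pattern: delete the first character.
So "ulqefhedosbiwpp" becomes "lqefhedosbiwpp".

lqefhedosbiwpp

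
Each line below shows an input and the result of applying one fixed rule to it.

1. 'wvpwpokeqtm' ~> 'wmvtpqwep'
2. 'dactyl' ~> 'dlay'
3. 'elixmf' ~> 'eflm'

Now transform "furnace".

feucr

Each output is the input with this applied: take characters alternately from the front and the back (1st, last, 2nd, 2nd-last, ...), then delete the last 2 characters.
Applying both steps to "furnace": "feucran", then "feucr".
(Check on "wvpwpokeqtm": → "wmvtpqwepko" → "wmvtpqwep" ✓)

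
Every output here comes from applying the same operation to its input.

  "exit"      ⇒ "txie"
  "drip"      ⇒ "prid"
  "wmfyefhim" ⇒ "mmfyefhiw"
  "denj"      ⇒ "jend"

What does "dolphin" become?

nolphid

The pattern: swap the first and last characters.
On "dolphin" that produces "nolphid".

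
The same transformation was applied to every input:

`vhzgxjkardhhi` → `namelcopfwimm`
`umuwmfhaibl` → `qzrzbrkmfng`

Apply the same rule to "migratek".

Rule — shift every letter 5 places forward in the alphabet (wrapping around), then move the last character to the front.
Applying both steps to "migratek": "rnlwfyjp", then "prnlwfyj".
(Check on "umuwmfhaibl": → "zrzbrkmfngq" → "qzrzbrkmfng" ✓)

prnlwfyj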